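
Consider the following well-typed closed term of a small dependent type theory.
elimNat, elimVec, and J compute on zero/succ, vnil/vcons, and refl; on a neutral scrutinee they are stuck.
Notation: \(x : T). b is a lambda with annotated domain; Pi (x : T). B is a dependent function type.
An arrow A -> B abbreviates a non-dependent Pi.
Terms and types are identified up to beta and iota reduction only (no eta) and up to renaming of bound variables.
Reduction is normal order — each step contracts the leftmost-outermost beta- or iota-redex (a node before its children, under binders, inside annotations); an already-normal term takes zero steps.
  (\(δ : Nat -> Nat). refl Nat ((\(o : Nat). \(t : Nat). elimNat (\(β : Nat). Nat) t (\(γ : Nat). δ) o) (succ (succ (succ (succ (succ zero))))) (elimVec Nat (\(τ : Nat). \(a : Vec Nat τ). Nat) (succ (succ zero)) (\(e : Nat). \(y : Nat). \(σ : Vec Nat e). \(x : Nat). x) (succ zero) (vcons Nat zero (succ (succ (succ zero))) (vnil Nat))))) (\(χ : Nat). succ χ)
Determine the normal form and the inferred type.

normal form:
  refl Nat (succ (succ (succ (succ (succ (succ (succ zero)))))))
the term's type:
  Eq Nat (succ (succ (succ (succ (succ (succ (succ zero))))))) (succ (succ (succ (succ (succ (succ (succ zero)))))))


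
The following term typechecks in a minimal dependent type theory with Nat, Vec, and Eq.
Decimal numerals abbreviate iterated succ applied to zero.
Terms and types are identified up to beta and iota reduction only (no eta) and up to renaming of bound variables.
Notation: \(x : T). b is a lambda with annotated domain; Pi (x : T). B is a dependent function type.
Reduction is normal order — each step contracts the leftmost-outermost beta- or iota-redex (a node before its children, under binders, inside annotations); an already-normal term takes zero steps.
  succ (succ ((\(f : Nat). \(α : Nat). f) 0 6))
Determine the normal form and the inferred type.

reduced normal form:
  2
type:
  Nat


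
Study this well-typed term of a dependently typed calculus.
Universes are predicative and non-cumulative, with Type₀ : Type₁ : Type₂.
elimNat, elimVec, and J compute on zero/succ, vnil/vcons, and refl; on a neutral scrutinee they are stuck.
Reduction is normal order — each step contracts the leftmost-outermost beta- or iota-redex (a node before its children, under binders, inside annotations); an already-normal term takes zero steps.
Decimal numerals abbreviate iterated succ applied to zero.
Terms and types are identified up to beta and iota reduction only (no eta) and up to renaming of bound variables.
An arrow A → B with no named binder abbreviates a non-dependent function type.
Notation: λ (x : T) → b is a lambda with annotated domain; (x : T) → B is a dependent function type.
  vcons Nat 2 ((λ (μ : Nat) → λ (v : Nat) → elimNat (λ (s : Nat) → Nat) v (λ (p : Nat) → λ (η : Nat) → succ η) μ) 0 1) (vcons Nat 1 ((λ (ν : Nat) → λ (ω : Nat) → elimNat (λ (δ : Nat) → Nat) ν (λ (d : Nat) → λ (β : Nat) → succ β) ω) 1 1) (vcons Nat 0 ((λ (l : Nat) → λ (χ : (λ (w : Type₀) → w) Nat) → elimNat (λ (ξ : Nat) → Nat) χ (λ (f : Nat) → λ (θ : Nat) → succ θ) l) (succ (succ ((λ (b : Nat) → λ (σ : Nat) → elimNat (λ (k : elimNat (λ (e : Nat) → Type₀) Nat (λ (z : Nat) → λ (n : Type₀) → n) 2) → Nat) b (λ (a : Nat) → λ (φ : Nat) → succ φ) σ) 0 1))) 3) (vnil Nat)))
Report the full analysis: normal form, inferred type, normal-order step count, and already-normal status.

normal form:
  vcons Nat 2 1 (vcons Nat 1 2 (vcons Nat 0 6 (vnil Nat)))
inferred type:
  Vec Nat 3
steps to reach normal form (normal order): 27
term was already normal: no
first contracted redex: a beta-redex


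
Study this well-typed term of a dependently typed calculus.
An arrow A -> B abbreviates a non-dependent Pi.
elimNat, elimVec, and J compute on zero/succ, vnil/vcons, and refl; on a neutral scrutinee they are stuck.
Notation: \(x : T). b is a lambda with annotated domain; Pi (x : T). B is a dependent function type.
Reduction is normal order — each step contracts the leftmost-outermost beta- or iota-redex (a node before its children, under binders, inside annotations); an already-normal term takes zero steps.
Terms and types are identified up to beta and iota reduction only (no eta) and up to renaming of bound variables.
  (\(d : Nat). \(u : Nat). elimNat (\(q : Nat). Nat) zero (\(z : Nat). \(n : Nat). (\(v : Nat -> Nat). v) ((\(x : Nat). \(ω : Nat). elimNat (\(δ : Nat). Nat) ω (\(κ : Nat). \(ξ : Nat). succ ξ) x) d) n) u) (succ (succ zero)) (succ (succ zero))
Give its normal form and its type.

reduced normal form:
  succ (succ (succ (succ zero)))
the term's type:
  Nat


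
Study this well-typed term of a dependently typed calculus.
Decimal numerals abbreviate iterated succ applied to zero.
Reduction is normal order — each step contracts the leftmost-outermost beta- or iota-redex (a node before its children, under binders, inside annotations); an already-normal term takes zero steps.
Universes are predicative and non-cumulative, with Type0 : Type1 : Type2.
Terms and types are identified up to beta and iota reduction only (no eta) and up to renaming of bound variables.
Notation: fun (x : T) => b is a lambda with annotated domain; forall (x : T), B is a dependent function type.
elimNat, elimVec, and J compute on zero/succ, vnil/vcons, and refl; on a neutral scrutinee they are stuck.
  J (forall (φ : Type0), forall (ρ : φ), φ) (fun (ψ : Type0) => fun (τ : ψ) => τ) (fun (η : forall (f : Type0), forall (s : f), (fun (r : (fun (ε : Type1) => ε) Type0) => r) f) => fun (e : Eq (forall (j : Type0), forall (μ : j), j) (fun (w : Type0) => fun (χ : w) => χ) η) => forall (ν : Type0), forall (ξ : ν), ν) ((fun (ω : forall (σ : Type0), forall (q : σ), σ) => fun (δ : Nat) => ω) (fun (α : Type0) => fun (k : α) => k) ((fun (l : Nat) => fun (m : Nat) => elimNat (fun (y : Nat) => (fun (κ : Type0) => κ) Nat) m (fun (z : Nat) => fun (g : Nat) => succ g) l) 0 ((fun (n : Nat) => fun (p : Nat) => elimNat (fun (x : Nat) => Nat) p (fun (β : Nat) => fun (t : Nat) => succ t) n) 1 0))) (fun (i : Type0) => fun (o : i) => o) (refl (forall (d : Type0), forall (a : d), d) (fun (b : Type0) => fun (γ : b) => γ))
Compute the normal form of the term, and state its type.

reduced normal form:
  fun (φ : Type0) => fun (ρ : φ) => ρ
inferred type:
  forall (φ : Type0), forall (ρ : φ), φ
observation: 3 normal-order steps normalize the term, beginning with a J iota-redex.


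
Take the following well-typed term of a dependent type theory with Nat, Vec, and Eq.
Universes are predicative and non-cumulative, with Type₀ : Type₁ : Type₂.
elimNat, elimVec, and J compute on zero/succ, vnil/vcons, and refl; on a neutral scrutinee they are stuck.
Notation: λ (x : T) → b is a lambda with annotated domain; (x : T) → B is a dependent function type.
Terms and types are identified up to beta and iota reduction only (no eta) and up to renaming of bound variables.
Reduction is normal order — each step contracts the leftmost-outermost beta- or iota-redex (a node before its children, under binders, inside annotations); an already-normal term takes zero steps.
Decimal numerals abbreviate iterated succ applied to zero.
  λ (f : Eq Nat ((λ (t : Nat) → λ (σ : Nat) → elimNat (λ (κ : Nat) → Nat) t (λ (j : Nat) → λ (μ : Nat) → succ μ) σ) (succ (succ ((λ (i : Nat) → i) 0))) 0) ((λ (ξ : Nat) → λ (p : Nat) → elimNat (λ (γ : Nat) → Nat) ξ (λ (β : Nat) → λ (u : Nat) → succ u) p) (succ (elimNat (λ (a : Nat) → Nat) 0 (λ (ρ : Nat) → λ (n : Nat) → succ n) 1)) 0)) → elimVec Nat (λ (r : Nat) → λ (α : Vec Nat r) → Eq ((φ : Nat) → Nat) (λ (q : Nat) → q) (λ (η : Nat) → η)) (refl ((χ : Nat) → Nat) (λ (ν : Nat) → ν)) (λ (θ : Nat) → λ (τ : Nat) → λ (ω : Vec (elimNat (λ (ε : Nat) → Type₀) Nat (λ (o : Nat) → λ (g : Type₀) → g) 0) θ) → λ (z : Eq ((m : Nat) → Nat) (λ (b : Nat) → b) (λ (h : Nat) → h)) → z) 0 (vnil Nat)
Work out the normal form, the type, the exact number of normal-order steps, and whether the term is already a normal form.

reduced normal form:
  λ (f : Eq Nat 2 2) → refl ((t : Nat) → Nat) (λ (σ : Nat) → σ)
the term's type:
  (f : Eq Nat 2 2) → Eq ((t : Nat) → Nat) (λ (σ : Nat) → σ) (λ (κ : Nat) → κ)
reduction steps (normal order): 12
already normal: no
first contracted redex: a beta-redex


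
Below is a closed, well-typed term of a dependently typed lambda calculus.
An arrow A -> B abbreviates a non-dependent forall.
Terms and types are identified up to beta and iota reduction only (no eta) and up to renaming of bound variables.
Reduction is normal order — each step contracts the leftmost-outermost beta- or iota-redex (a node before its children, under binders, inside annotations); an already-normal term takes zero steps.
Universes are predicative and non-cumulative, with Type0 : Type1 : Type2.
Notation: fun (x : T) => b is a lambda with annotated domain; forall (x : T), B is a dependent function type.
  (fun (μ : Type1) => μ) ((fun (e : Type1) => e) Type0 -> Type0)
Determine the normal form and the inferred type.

resulting normal form:
  Type0 -> Type0
the term's type:
  Type1


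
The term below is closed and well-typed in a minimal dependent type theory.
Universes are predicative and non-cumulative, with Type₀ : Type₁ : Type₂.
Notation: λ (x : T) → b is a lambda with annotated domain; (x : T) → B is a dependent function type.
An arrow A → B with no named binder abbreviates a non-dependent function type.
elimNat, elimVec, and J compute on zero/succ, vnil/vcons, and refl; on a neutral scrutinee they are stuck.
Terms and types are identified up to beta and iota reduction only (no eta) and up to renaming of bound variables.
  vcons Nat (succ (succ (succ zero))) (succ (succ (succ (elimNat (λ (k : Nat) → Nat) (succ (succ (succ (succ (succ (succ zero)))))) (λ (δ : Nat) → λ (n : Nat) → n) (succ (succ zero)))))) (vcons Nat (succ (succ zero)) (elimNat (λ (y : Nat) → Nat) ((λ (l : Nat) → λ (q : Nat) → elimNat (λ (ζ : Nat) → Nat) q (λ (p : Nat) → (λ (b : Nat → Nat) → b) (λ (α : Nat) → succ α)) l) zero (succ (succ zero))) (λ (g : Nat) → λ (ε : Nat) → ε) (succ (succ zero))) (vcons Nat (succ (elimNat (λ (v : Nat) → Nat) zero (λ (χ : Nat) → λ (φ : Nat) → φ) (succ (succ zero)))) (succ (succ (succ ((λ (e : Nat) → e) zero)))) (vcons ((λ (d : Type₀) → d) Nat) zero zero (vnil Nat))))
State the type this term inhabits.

the term's type:
  Vec Nat (succ (succ (succ (succ zero))))


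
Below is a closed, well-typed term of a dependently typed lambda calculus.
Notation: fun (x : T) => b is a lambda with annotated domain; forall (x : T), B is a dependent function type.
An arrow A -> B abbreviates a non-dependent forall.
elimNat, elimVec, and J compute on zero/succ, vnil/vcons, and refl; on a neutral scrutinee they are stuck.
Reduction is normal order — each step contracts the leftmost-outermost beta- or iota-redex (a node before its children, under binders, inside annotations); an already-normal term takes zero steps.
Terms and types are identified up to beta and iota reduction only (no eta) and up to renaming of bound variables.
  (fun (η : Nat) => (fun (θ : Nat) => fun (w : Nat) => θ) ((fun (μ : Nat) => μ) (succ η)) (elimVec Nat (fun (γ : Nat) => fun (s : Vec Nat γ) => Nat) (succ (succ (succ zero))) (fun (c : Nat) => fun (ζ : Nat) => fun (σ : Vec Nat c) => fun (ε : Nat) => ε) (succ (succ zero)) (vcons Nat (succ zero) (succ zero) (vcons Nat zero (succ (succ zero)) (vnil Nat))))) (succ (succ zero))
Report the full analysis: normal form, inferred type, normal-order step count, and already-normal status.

reduced normal form:
  succ (succ (succ zero))
the term's type:
  Nat
reduction steps (normal order): 4
started in normal form: no
first redex: a beta-redex


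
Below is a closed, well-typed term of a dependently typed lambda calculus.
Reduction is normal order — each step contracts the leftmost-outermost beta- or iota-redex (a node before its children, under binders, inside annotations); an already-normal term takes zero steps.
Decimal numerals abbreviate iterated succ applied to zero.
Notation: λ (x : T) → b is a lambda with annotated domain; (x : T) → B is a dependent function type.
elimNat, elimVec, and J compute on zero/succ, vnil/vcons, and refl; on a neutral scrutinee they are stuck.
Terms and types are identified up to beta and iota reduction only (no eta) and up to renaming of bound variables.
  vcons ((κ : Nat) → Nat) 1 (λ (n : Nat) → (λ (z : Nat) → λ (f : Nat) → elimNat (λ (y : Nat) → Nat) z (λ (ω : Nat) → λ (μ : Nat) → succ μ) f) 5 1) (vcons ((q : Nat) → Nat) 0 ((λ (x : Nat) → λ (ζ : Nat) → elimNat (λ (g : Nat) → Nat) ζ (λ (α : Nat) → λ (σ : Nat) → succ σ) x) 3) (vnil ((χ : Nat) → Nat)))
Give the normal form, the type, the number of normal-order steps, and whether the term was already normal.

reduced normal form:
  vcons ((κ : Nat) → Nat) 1 (λ (n : Nat) → 6) (vcons ((z : Nat) → Nat) 0 (λ (f : Nat) → succ (succ (succ f))) (vnil ((y : Nat) → Nat)))
the term's type:
  Vec ((κ : Nat) → Nat) 2
reduction steps (normal order): 17
already normal: no
first contracted redex: a beta-redex


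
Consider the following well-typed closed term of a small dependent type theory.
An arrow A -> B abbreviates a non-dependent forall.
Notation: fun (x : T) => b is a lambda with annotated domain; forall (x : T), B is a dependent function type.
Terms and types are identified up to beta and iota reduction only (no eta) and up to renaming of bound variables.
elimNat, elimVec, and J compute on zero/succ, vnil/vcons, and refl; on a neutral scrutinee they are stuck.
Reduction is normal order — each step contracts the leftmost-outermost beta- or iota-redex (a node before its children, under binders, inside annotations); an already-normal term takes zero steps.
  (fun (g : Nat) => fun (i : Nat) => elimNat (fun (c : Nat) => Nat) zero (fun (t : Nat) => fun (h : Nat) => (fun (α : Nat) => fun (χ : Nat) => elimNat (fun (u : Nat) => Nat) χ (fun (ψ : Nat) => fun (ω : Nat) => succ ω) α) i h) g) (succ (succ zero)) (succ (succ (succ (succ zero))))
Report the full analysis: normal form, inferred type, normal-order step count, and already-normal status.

reduced normal form:
  succ (succ (succ (succ (succ (succ (succ (succ zero)))))))
type:
  Nat
reduction steps (normal order): 39
term was already normal: no
first redex: a beta-redex


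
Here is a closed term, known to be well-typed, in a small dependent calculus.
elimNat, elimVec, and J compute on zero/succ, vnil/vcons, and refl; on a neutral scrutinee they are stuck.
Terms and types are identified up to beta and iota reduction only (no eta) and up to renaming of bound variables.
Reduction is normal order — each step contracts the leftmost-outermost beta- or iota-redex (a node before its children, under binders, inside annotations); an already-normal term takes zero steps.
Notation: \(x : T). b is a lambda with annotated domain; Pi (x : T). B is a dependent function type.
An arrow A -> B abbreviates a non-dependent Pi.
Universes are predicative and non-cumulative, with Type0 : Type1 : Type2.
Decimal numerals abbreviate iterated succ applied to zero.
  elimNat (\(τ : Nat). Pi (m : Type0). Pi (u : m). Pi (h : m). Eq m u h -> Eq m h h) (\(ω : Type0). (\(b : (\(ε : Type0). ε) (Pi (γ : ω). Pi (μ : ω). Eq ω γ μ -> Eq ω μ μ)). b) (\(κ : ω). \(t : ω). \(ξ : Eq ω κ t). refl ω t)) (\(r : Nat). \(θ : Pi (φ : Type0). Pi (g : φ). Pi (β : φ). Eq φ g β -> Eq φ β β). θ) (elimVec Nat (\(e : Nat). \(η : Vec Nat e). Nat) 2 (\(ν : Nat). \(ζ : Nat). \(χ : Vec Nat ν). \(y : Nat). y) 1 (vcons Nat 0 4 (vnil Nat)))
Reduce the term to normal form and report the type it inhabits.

normal form:
  \(τ : Type0). \(m : τ). \(u : τ). \(h : Eq τ m u). refl τ u
type:
  Pi (τ : Type0). Pi (m : τ). Pi (u : τ). Eq τ m u -> Eq τ u u
observation: the first redex contracted is a beta-redex; the normal form is reached in 14 normal-order steps.


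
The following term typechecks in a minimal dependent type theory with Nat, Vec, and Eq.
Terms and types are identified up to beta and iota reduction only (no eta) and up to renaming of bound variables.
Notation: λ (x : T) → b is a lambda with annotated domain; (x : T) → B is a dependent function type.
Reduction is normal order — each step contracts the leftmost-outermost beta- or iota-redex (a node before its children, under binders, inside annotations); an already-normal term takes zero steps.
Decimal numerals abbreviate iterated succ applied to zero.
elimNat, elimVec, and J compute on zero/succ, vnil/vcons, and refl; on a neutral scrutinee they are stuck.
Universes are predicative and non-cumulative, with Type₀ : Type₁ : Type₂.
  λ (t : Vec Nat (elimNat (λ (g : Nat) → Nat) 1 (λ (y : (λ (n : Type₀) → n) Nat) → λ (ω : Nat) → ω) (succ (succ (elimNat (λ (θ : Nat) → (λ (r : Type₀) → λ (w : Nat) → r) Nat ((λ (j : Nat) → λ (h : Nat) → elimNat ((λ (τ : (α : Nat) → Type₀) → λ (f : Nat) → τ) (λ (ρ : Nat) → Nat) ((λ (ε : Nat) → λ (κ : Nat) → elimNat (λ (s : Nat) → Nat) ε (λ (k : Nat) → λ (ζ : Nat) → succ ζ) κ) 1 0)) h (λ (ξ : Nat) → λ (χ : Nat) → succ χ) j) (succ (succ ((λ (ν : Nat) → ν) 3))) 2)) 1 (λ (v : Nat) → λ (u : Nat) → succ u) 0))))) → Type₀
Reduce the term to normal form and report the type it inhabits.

reduced normal form:
  λ (t : Vec Nat 1) → Type₀
inferred type:
  (t : Vec Nat 1) → Type₁


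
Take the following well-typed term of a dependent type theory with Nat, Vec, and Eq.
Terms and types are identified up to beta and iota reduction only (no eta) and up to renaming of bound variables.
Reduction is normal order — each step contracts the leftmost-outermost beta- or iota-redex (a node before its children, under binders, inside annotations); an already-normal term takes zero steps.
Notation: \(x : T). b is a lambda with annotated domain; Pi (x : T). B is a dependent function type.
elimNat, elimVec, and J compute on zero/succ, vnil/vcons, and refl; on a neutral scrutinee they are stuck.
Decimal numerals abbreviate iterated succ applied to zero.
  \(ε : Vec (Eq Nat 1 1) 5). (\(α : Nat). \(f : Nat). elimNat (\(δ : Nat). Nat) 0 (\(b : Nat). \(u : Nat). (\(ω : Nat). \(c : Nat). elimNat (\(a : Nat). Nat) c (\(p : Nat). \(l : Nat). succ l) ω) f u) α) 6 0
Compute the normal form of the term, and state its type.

resulting normal form:
  \(ε : Vec (Eq Nat 1 1) 5). 0
inferred type:
  Pi (ε : Vec (Eq Nat 1 1) 5). Nat


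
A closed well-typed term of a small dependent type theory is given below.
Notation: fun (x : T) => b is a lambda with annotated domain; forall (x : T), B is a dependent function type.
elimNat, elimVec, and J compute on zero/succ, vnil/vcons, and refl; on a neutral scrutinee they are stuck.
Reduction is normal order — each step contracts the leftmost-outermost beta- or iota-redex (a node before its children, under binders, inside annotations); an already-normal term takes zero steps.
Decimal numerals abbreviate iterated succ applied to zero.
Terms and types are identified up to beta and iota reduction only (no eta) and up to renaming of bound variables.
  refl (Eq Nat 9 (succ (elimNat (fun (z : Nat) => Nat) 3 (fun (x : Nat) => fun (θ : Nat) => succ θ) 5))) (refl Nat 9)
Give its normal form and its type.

resulting normal form:
  refl (Eq Nat 9 9) (refl Nat 9)
type:
  Eq (Eq Nat 9 9) (refl Nat 9) (refl Nat 9)
observation: 16 normal-order steps normalize the term, beginning with an elimNat iota-redex.


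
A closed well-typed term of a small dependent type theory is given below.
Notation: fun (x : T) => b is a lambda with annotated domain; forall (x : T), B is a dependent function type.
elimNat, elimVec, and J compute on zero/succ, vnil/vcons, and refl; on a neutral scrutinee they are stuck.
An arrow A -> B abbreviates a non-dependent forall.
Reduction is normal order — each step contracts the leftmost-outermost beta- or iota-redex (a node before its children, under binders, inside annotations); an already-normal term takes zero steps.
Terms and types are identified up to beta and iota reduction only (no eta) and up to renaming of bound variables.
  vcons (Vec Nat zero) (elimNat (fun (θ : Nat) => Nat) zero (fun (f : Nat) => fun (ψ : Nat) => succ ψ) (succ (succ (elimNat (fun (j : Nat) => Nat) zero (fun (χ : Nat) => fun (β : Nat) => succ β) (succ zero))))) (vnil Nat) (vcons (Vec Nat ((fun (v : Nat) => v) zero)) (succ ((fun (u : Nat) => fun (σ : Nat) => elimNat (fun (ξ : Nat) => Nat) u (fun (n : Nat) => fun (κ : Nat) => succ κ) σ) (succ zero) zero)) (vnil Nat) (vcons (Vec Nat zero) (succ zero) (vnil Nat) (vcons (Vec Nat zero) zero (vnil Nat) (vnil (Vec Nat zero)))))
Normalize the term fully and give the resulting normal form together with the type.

normal form:
  vcons (Vec Nat zero) (succ (succ (succ zero))) (vnil Nat) (vcons (Vec Nat zero) (succ (succ zero)) (vnil Nat) (vcons (Vec Nat zero) (succ zero) (vnil Nat) (vcons (Vec Nat zero) zero (vnil Nat) (vnil (Vec Nat zero)))))
the term's type:
  Vec (Vec Nat zero) (succ (succ (succ (succ zero))))
observation: 18 normal-order steps separate the term from its normal form.


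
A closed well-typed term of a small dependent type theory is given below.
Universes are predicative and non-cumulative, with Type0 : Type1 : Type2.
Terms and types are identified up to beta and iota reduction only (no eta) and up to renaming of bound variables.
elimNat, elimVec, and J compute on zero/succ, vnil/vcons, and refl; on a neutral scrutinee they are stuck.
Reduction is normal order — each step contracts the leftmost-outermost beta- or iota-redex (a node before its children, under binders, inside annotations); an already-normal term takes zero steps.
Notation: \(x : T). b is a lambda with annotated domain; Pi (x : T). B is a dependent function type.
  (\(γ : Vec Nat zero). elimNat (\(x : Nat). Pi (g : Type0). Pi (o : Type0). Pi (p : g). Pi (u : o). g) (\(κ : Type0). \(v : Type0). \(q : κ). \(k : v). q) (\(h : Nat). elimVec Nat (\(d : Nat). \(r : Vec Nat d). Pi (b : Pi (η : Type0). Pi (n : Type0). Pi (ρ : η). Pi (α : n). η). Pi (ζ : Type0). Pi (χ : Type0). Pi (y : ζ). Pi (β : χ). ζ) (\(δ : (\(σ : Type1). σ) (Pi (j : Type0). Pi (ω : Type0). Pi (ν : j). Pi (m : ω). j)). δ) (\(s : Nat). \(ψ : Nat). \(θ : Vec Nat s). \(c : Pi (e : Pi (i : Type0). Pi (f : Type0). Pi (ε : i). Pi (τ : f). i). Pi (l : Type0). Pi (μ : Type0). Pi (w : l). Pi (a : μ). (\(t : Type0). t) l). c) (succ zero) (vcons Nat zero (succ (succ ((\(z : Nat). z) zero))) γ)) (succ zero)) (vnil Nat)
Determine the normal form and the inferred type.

resulting normal form:
  \(γ : Type0). \(x : Type0). \(g : γ). \(o : x). g
the term's type:
  Pi (γ : Type0). Pi (x : Type0). Pi (g : γ). Pi (o : x). γ


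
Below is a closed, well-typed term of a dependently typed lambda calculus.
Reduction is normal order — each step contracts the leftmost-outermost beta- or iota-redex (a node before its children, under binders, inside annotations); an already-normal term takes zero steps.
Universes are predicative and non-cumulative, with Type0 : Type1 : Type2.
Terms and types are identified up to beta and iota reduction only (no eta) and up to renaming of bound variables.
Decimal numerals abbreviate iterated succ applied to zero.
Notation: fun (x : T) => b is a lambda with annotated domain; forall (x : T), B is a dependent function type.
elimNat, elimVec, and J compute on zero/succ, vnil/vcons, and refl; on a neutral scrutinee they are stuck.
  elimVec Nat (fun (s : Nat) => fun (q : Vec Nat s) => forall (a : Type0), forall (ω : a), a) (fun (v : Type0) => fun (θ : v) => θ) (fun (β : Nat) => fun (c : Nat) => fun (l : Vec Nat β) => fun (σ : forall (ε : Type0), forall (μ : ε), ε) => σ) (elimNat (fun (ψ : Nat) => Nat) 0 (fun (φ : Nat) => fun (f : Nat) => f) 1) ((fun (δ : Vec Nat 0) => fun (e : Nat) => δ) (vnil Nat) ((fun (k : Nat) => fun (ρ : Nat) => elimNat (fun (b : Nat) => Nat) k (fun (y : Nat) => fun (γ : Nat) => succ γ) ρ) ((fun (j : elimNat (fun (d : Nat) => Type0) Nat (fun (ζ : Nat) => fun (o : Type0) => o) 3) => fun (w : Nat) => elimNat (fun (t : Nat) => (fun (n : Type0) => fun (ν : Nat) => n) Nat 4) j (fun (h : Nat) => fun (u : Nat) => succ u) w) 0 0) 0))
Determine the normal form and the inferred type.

resulting normal form:
  fun (s : Type0) => fun (q : s) => q
the term's type:
  forall (s : Type0), forall (q : s), s
observation: the term reaches its normal form after 7 normal-order steps.


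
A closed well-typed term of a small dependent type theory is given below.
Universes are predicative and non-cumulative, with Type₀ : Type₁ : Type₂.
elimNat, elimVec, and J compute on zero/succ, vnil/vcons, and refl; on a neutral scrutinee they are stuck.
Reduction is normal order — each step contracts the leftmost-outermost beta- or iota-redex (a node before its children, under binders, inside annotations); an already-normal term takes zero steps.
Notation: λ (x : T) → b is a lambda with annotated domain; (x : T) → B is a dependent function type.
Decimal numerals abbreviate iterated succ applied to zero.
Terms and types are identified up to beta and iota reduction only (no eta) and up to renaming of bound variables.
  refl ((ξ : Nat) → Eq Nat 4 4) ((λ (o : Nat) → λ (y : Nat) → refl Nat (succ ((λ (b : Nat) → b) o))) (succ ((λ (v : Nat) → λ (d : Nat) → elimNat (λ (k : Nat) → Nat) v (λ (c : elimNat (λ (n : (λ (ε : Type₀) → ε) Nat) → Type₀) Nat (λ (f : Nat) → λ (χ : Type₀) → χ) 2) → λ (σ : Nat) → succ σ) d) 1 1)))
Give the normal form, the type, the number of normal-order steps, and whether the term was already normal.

reduced normal form:
  refl ((ξ : Nat) → Eq Nat 4 4) (λ (o : Nat) → refl Nat 4)
inferred type:
  Eq ((ξ : Nat) → Eq Nat 4 4) (λ (o : Nat) → refl Nat 4) (λ (y : Nat) → refl Nat 4)
reduction steps (normal order): 8
started in normal form: no
first contracted redex: a beta-redex


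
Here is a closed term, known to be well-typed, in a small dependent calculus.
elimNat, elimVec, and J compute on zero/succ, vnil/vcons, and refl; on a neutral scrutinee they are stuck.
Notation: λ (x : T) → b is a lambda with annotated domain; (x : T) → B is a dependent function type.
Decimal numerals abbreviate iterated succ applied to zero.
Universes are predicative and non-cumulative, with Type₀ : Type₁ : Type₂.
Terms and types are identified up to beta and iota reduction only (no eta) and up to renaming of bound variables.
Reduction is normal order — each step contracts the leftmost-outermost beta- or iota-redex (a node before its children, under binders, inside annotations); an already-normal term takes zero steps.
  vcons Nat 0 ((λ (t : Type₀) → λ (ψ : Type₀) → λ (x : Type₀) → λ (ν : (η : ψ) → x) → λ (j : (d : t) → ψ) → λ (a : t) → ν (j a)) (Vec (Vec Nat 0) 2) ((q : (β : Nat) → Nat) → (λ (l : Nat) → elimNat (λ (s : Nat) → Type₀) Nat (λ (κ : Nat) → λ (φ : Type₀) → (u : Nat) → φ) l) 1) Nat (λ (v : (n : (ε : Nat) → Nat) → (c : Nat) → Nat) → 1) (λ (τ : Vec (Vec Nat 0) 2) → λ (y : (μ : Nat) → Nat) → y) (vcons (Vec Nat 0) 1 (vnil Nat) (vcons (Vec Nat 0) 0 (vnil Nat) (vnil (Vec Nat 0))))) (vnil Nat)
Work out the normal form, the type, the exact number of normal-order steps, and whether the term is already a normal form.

normal form:
  vcons Nat 0 1 (vnil Nat)
inferred type:
  Vec Nat 1
normal-order step count: 7
started in normal form: no
first redex: a beta-redex


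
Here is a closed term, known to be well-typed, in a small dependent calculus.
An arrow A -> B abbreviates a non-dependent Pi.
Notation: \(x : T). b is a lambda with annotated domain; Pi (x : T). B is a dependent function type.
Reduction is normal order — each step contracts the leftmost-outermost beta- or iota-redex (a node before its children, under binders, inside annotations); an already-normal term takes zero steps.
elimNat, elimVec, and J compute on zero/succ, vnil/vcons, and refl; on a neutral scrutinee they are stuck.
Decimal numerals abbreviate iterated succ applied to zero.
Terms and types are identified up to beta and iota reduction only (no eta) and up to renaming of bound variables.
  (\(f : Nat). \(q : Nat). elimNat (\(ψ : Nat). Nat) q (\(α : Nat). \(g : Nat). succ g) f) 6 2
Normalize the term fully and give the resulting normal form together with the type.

resulting normal form:
  8
type:
  Nat
observation: the leftmost-outermost redex is a beta-redex, and normalization takes 21 steps.


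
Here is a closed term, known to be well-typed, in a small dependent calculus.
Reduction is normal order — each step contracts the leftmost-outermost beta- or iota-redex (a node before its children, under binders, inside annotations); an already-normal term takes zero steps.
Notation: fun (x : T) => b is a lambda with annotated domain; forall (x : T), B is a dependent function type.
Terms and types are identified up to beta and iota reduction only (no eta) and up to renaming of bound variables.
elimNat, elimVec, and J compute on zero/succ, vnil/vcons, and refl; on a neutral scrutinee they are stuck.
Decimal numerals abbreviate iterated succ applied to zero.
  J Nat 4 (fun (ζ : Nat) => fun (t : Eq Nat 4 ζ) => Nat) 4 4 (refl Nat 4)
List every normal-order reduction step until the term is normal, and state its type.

reduction (normal order):
  J Nat 4 (fun (ζ : Nat) => fun (t : Eq Nat 4 ζ) => Nat) 4 4 (refl Nat 4)
  ~> 4
type:
  Nat


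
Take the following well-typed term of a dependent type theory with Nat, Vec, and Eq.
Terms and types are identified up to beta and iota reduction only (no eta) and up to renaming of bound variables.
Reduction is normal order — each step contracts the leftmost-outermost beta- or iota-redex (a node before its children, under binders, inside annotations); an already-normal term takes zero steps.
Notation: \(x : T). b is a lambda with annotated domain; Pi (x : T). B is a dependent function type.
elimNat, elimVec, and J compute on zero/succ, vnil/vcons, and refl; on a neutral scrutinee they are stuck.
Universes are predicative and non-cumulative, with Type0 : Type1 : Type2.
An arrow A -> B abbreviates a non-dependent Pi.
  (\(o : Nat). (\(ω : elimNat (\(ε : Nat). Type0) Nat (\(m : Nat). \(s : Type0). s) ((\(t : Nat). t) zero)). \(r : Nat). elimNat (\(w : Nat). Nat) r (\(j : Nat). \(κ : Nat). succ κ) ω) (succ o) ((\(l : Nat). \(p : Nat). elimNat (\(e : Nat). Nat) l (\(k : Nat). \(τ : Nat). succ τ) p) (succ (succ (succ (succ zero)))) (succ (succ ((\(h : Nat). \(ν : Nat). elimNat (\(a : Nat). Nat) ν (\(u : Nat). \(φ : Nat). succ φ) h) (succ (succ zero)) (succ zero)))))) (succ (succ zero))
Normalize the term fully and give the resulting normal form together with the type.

normal form:
  succ (succ (succ (succ (succ (succ (succ (succ (succ (succ (succ (succ zero)))))))))))
type:
  Nat
observation: the leftmost-outermost redex is a beta-redex, and normalization takes 40 steps.


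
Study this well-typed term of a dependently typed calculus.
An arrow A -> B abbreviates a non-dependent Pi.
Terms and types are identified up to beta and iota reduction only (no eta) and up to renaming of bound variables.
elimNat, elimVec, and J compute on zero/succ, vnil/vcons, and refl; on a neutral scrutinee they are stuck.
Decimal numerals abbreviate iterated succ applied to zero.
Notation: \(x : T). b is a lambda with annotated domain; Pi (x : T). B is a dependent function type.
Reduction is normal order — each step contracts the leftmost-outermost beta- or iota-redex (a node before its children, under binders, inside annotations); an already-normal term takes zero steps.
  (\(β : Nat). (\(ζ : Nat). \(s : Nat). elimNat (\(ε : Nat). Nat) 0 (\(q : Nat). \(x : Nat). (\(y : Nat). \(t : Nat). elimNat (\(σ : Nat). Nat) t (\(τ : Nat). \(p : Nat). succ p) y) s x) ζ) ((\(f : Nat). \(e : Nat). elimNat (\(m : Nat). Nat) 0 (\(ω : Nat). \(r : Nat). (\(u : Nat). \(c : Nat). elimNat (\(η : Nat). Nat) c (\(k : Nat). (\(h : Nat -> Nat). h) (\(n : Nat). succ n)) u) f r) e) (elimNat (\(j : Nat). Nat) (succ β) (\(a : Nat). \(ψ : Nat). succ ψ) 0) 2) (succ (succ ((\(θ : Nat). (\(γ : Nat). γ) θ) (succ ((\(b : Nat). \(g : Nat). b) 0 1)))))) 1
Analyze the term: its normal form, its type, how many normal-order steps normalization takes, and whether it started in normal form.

normal form:
  12
type:
  Nat
steps to reach normal form (normal order): 63
already normal: no
first contracted redex: a beta-redex


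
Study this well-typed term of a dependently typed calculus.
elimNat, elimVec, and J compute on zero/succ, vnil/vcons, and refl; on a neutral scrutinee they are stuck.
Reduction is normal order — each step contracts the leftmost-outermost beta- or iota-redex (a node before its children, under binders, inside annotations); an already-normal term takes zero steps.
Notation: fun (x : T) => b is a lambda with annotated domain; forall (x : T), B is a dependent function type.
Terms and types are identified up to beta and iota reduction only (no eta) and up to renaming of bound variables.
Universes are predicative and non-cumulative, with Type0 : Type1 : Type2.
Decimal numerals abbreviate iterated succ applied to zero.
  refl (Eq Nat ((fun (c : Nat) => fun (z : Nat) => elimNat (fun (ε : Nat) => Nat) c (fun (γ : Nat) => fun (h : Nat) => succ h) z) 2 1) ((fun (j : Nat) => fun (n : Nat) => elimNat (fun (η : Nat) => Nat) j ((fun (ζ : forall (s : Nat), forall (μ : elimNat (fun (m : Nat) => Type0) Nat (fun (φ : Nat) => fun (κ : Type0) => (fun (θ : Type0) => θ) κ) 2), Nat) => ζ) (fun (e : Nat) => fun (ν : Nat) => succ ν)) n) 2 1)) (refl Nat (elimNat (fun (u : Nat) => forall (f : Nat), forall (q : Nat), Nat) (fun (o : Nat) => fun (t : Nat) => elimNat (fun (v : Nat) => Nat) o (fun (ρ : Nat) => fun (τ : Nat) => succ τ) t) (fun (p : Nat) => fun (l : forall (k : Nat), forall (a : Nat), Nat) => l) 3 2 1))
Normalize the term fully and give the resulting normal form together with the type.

reduced normal form:
  refl (Eq Nat 3 3) (refl Nat 3)
the term's type:
  Eq (Eq Nat 3 3) (refl Nat 3) (refl Nat 3)


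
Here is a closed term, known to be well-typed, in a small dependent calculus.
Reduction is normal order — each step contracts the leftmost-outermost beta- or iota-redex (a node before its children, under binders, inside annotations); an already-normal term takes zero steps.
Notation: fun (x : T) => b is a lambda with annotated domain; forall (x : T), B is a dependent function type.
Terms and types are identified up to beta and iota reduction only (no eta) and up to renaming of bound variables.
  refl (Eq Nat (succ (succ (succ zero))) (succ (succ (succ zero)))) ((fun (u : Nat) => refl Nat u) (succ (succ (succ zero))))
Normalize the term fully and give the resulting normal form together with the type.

normal form:
  refl (Eq Nat (succ (succ (succ zero))) (succ (succ (succ zero)))) (refl Nat (succ (succ (succ zero))))
the term's type:
  Eq (Eq Nat (succ (succ (succ zero))) (succ (succ (succ zero)))) (refl Nat (succ (succ (succ zero)))) (refl Nat (succ (succ (succ zero))))
observation: normalization takes exactly 1 step under the normal-order strategy.


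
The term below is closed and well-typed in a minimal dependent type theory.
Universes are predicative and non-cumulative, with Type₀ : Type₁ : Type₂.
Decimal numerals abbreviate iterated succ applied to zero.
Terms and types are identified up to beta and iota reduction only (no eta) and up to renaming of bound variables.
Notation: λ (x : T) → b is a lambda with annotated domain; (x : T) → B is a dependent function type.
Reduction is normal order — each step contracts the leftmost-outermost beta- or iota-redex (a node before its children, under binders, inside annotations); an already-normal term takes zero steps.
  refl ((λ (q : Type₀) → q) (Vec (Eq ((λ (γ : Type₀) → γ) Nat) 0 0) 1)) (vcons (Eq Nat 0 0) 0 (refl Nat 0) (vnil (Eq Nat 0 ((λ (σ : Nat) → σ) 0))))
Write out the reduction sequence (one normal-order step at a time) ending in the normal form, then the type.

reduction (normal order):
  refl ((λ (q : Type₀) → q) (Vec (Eq ((λ (γ : Type₀) → γ) Nat) 0 0) 1)) (vcons (Eq Nat 0 0) 0 (refl Nat 0) (vnil (Eq Nat 0 ((λ (σ : Nat) → σ) 0))))
  ~> refl (Vec (Eq ((λ (q : Type₀) → q) Nat) 0 0) 1) (vcons (Eq Nat 0 0) 0 (refl Nat 0) (vnil (Eq Nat 0 ((λ (γ : Nat) → γ) 0))))
  ~> refl (Vec (Eq Nat 0 0) 1) (vcons (Eq Nat 0 0) 0 (refl Nat 0) (vnil (Eq Nat 0 ((λ (q : Nat) → q) 0))))
  ~> refl (Vec (Eq Nat 0 0) 1) (vcons (Eq Nat 0 0) 0 (refl Nat 0) (vnil (Eq Nat 0 0)))
the term's type:
  Eq (Vec (Eq Nat 0 0) 1) (vcons (Eq Nat 0 0) 0 (refl Nat 0) (vnil (Eq Nat 0 0))) (vcons (Eq Nat 0 0) 0 (refl Nat 0) (vnil (Eq Nat 0 0)))


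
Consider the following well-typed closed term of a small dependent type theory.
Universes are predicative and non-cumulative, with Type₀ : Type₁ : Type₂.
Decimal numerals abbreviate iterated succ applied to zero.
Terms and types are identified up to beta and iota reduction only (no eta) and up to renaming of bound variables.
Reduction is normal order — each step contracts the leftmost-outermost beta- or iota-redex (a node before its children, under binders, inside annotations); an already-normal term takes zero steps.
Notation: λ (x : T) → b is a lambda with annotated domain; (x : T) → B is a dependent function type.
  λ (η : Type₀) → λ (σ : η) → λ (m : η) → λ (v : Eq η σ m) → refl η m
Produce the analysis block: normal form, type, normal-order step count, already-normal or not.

resulting normal form:
  λ (η : Type₀) → λ (σ : η) → λ (m : η) → λ (v : Eq η σ m) → refl η m
inferred type:
  (η : Type₀) → (σ : η) → (m : η) → (v : Eq η σ m) → Eq η m m
steps to reach normal form (normal order): 0
started in normal form: yes


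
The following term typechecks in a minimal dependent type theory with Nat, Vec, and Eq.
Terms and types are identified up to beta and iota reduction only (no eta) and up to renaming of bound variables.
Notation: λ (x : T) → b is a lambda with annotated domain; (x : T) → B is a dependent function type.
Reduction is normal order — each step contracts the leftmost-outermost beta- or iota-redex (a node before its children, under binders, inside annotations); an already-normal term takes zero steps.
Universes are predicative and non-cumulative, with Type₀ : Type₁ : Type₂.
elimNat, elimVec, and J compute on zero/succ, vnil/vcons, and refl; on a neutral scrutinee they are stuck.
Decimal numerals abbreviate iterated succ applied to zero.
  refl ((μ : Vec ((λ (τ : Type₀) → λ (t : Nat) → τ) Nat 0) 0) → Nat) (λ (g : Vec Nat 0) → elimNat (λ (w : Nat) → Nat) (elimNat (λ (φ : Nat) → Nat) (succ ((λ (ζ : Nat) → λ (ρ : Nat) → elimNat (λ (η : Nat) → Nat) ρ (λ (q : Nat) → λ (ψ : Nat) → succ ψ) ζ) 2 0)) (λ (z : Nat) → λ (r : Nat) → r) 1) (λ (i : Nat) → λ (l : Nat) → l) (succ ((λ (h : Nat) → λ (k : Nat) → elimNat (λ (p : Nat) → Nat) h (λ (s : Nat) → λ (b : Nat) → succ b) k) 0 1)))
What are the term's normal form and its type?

resulting normal form:
  refl ((μ : Vec Nat 0) → Nat) (λ (τ : Vec Nat 0) → 3)
the term's type:
  Eq ((μ : Vec Nat 0) → Nat) (λ (τ : Vec Nat 0) → 3) (λ (t : Vec Nat 0) → 3)


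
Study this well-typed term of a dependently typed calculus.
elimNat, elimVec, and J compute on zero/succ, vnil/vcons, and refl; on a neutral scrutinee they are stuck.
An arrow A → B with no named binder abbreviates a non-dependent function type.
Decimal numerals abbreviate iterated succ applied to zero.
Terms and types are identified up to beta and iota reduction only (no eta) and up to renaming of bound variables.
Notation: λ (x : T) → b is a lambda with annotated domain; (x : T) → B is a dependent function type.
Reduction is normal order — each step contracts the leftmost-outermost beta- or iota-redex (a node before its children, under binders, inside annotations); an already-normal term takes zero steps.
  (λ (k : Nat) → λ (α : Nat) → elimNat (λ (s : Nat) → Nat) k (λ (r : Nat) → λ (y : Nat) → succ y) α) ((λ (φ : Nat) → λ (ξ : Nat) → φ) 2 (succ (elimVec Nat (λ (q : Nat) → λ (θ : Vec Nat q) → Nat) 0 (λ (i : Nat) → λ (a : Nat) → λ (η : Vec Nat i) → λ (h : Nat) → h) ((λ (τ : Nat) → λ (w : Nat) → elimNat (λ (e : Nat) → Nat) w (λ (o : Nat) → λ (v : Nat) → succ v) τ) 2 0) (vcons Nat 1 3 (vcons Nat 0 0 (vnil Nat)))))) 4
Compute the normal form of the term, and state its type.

resulting normal form:
  6
the term's type:
  Nat
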